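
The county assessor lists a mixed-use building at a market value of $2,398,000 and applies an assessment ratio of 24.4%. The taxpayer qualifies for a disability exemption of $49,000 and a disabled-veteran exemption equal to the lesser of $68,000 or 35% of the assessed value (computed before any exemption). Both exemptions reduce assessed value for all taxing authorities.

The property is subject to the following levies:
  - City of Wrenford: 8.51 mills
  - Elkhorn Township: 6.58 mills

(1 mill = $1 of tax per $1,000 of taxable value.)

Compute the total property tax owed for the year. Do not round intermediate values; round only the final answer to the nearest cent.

$7,063.81

Assessed value = $2,398,000 × 0.244 = $585,112
Disabled-veteran exemption = min($68,000, 35% × $585,112) = min($68,000, $204,789.2) = $68,000 (dollar cap binds)
Taxable value = $585,112 − $49,000 − $68,000 = $468,112
City of Wrenford: $468,112 × 0.00851 = $3,983.63312
Elkhorn Township: $468,112 × 0.00658 = $3,080.17696
Total = $7,063.81008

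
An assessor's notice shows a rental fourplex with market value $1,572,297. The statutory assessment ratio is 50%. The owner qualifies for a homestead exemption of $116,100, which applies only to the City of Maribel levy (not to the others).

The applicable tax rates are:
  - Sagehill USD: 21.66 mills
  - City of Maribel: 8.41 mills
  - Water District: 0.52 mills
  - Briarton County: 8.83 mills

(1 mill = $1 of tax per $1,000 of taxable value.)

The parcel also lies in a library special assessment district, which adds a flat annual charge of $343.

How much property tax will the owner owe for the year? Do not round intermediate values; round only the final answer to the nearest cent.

Assessed value = $1,572,297 × 0.5 = $786,148.5
Sagehill USD: $786,148.5 × 0.02166 = $17,027.97651
City of Maribel: ($786,148.5 − $116,100) × 0.00841 = $670,048.5 × 0.00841 = $5,635.107885
Water District: $786,148.5 × 0.00052 = $408.79722
Briarton County: $786,148.5 × 0.00883 = $6,941.691255
Levies subtotal = $30,013.57287
Total = $30,013.57287 + $343 = $30,356.57287

$30,356.57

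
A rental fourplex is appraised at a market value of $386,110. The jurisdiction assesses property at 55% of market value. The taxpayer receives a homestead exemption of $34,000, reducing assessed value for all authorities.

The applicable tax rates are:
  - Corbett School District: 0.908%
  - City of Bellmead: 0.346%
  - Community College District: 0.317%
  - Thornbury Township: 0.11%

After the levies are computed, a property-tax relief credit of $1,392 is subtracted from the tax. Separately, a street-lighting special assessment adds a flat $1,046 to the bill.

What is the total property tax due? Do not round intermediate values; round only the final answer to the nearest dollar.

$2,652

Assessed value = $386,110 × 0.55 = $212,360.5
Taxable value = $212,360.5 − $34,000 = $178,360.5
Corbett School District: $178,360.5 × 0.00908 = $1,619.51334
City of Bellmead: $178,360.5 × 0.00346 = $617.12733
Community College District: $178,360.5 × 0.00317 = $565.402785
Thornbury Township: $178,360.5 × 0.0011 = $196.19655
Levies subtotal = $2,998.240005
After credit = $2,998.240005 − $1,392 = $1,606.240005
Total = $1,606.240005 + $1,046 = $2,652.240005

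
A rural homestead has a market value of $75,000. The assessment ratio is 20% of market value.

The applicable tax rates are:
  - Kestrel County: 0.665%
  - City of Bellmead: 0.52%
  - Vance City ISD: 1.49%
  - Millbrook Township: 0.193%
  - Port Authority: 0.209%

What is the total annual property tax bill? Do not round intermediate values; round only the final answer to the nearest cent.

$461.55

Assessed value = $75,000 × 0.2 = $15,000
Kestrel County: $15,000 × 0.00665 = $99.75
City of Bellmead: $15,000 × 0.0052 = $78
Vance City ISD: $15,000 × 0.0149 = $223.5
Millbrook Township: $15,000 × 0.00193 = $28.95
Port Authority: $15,000 × 0.00209 = $31.35
Total = $99.75 + $78 + $223.5 + $28.95 + $31.35 = $461.55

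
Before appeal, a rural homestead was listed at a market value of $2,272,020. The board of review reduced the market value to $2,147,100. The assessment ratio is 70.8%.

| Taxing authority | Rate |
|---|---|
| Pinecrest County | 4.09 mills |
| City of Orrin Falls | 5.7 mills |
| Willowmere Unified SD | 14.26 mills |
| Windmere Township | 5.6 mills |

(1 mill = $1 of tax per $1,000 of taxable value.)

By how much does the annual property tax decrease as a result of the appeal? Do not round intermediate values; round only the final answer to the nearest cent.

Old assessed value = $2,272,020 × 0.708 = $1,608,590.16
New assessed value = $2,147,100 × 0.708 = $1,520,146.8
Combined rate = 0.00409 + 0.0057 + 0.01426 + 0.0056 = 0.02965
Old tax = $1,608,590.16 × 0.02965 = $47,694.698244
New tax = $1,520,146.8 × 0.02965 = $45,072.35262
Reduction = $47,694.698244 − $45,072.35262 = $2,622.345624

$2,622.35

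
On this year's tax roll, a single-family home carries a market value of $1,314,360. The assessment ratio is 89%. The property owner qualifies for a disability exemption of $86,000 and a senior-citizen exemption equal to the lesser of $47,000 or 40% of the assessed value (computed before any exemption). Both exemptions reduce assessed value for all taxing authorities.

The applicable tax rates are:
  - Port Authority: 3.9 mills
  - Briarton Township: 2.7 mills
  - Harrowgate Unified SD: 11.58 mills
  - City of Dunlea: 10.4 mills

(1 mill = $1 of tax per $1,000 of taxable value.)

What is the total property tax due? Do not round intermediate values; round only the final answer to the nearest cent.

$29,631.18

Assessed value = $1,314,360 × 0.89 = $1,169,780.4
Senior-citizen exemption = min($47,000, 40% × $1,169,780.4) = min($47,000, $467,912.16) = $47,000 (dollar cap binds)
Taxable value = $1,169,780.4 − $86,000 − $47,000 = $1,036,780.4
Port Authority: $1,036,780.4 × 0.0039 = $4,043.44356
Briarton Township: $1,036,780.4 × 0.0027 = $2,799.30708
Harrowgate Unified SD: $1,036,780.4 × 0.01158 = $12,005.917032
City of Dunlea: $1,036,780.4 × 0.0104 = $10,782.51616
Total = $29,631.183832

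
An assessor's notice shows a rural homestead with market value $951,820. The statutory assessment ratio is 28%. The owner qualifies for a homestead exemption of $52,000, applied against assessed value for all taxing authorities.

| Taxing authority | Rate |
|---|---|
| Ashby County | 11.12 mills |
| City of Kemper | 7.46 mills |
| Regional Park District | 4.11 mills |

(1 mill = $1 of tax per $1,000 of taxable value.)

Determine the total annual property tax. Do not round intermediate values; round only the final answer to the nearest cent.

$4,867.22

Assessed value = $951,820 × 0.28 = $266,509.6
Taxable value = $266,509.6 − $52,000 = $214,509.6
Ashby County: $214,509.6 × 0.01112 = $2,385.346752
City of Kemper: $214,509.6 × 0.00746 = $1,600.241616
Regional Park District: $214,509.6 × 0.00411 = $881.634456
Total = $2,385.346752 + $1,600.241616 + $881.634456 = $4,867.222824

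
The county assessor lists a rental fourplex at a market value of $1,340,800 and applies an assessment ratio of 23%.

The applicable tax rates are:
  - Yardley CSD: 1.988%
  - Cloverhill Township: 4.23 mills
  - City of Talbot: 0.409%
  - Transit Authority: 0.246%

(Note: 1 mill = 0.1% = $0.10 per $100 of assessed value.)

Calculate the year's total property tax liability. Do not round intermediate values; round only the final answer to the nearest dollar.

Assessed value = $1,340,800 × 0.23 = $308,384
Yardley CSD: $308,384 × 0.01988 = $6,130.67392
Cloverhill Township: $308,384 × 0.00423 = $1,304.46432
City of Talbot: $308,384 × 0.00409 = $1,261.29056
Transit Authority: $308,384 × 0.00246 = $758.62464
Total = $9,455.05344

$9,455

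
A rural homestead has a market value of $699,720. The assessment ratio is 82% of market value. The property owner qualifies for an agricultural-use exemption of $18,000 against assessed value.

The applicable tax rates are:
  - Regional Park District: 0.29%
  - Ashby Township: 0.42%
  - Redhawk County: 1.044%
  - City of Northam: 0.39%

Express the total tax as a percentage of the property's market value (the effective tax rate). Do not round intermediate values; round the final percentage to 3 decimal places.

1.703%

Assessed value = $699,720 × 0.82 = $573,770.4
Taxable value = $573,770.4 − $18,000 = $555,770.4
Regional Park District: $555,770.4 × 0.0029 = $1,611.73416
Ashby Township: $555,770.4 × 0.0042 = $2,334.23568
Redhawk County: $555,770.4 × 0.01044 = $5,802.242976
City of Northam: $555,770.4 × 0.0039 = $2,167.50456
Total tax = $11,915.717376
Effective rate = $11,915.717376 ÷ $699,720 = 1.703% of market value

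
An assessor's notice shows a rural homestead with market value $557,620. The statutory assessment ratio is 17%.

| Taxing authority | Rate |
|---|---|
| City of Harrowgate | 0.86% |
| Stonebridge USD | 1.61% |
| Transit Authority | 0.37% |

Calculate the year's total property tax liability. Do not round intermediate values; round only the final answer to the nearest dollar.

Assessed value = $557,620 × 0.17 = $94,795.4
City of Harrowgate: $94,795.4 × 0.0086 = $815.24044
Stonebridge USD: $94,795.4 × 0.0161 = $1,526.20594
Transit Authority: $94,795.4 × 0.0037 = $350.74298
Total = $815.24044 + $1,526.20594 + $350.74298 = $2,692.18936

$2,692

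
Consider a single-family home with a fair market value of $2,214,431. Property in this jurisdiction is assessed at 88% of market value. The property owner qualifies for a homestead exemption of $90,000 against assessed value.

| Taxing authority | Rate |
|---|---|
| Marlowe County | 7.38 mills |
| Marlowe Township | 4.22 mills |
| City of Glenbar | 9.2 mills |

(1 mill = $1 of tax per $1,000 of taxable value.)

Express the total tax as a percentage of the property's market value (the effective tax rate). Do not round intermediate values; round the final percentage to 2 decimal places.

1.75%

Assessed value = $2,214,431 × 0.88 = $1,948,699.28
Taxable value = $1,948,699.28 − $90,000 = $1,858,699.28
Marlowe County: $1,858,699.28 × 0.00738 = $13,717.2006864
Marlowe Township: $1,858,699.28 × 0.00422 = $7,843.7109616
City of Glenbar: $1,858,699.28 × 0.0092 = $17,100.033376
Total tax = $38,660.945024
Effective rate = $38,660.945024 ÷ $2,214,431 = 1.75% of market value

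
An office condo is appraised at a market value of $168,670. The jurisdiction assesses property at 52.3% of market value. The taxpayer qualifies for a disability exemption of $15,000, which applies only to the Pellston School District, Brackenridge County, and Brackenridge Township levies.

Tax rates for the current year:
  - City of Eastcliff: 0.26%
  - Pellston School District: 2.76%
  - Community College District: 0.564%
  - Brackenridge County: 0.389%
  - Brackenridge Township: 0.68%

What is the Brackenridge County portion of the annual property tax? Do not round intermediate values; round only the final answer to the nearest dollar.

Assessed value = $168,670 × 0.523 = $88,214.41
Brackenridge County taxable value = $88,214.41 − $15,000 = $73,214.41
Brackenridge County levy = $73,214.41 × 0.00389 = $284.8040549

$285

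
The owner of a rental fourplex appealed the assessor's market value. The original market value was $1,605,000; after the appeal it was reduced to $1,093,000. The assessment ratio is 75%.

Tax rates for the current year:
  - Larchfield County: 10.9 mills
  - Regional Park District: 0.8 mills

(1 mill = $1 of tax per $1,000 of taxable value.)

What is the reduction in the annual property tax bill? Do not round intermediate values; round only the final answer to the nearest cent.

$4,492.80

Old assessed value = $1,605,000 × 0.75 = $1,203,750
New assessed value = $1,093,000 × 0.75 = $819,750
Combined rate = 0.0109 + 0.0008 = 0.0117
Old tax = $1,203,750 × 0.0117 = $14,083.875
New tax = $819,750 × 0.0117 = $9,591.075
Reduction = $14,083.875 − $9,591.075 = $4,492.8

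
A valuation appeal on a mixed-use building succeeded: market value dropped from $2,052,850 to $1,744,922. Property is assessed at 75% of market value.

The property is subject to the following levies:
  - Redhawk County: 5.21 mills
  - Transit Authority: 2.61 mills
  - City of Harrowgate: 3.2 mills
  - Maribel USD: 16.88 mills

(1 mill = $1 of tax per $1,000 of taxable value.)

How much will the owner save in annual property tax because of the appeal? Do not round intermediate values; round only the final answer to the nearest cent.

$6,443.39

Old assessed value = $2,052,850 × 0.75 = $1,539,637.5
New assessed value = $1,744,922 × 0.75 = $1,308,691.5
Combined rate = 0.00521 + 0.00261 + 0.0032 + 0.01688 = 0.0279
Old tax = $1,539,637.5 × 0.0279 = $42,955.88625
New tax = $1,308,691.5 × 0.0279 = $36,512.49285
Reduction = $42,955.88625 − $36,512.49285 = $6,443.3934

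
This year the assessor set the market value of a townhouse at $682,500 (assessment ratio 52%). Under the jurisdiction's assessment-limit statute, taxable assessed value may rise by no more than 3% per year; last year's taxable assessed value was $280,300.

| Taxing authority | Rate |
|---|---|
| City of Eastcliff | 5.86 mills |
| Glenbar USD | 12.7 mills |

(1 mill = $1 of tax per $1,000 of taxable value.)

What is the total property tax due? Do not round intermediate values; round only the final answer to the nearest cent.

$5,358.44

Uncapped assessed value = $682,500 × 0.52 = $354,900
Cap limit = $280,300 × 1.03 = $288,709
Taxable assessed value = min($354,900, $288,709) = $288,709 (cap binds)
City of Eastcliff: $288,709 × 0.00586 = $1,691.83474
Glenbar USD: $288,709 × 0.0127 = $3,666.6043
Total = $5,358.43904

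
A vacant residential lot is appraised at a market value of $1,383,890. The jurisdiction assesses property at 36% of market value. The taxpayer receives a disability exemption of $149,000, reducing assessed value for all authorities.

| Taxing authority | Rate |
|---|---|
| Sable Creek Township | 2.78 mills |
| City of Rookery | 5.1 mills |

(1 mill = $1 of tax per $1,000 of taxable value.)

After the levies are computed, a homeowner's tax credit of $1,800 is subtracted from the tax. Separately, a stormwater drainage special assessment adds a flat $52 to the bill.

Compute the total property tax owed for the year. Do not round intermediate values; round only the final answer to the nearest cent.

Assessed value = $1,383,890 × 0.36 = $498,200.4
Taxable value = $498,200.4 − $149,000 = $349,200.4
Sable Creek Township: $349,200.4 × 0.00278 = $970.777112
City of Rookery: $349,200.4 × 0.0051 = $1,780.92204
Levies subtotal = $2,751.699152
After credit = $2,751.699152 − $1,800 = $951.699152
Total = $951.699152 + $52 = $1,003.699152

$1,003.70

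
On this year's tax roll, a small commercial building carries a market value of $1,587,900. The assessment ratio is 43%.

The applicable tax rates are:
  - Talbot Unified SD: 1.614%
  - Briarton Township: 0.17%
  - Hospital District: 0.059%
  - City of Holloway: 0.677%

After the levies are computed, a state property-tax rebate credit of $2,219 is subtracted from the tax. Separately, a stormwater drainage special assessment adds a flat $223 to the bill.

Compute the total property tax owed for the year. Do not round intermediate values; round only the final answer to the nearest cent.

Assessed value = $1,587,900 × 0.43 = $682,797
Talbot Unified SD: $682,797 × 0.01614 = $11,020.34358
Briarton Township: $682,797 × 0.0017 = $1,160.7549
Hospital District: $682,797 × 0.00059 = $402.85023
City of Holloway: $682,797 × 0.00677 = $4,622.53569
Levies subtotal = $17,206.4844
After credit = $17,206.4844 − $2,219 = $14,987.4844
Total = $14,987.4844 + $223 = $15,210.4844

$15,210.48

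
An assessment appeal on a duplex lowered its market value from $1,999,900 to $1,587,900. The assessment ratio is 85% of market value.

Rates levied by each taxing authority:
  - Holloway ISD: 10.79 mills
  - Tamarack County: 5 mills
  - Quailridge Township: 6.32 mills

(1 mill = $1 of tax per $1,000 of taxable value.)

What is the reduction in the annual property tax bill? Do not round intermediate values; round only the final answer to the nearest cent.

$7,742.92

Old assessed value = $1,999,900 × 0.85 = $1,699,915
New assessed value = $1,587,900 × 0.85 = $1,349,715
Combined rate = 0.01079 + 0.005 + 0.00632 = 0.02211
Old tax = $1,699,915 × 0.02211 = $37,585.12065
New tax = $1,349,715 × 0.02211 = $29,842.19865
Reduction = $37,585.12065 − $29,842.19865 = $7,742.922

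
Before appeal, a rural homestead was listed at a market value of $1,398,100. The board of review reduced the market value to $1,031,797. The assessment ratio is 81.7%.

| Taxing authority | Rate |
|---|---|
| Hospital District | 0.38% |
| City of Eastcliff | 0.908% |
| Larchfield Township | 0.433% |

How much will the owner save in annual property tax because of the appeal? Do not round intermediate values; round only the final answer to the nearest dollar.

$5,150

Old assessed value = $1,398,100 × 0.817 = $1,142,247.7
New assessed value = $1,031,797 × 0.817 = $842,978.149
Combined rate = 0.0038 + 0.00908 + 0.00433 = 0.01721
Old tax = $1,142,247.7 × 0.01721 = $19,658.082917
New tax = $842,978.149 × 0.01721 = $14,507.65394429
Reduction = $19,658.082917 − $14,507.65394429 = $5,150.42897271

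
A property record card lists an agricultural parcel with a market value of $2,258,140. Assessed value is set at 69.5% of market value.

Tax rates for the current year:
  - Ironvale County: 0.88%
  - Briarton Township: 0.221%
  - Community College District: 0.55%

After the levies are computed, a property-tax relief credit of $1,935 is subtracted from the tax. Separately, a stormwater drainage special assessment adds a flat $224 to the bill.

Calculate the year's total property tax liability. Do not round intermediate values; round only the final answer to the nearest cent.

Assessed value = $2,258,140 × 0.695 = $1,569,407.3
Ironvale County: $1,569,407.3 × 0.0088 = $13,810.78424
Briarton Township: $1,569,407.3 × 0.00221 = $3,468.390133
Community College District: $1,569,407.3 × 0.0055 = $8,631.74015
Levies subtotal = $25,910.914523
After credit = $25,910.914523 − $1,935 = $23,975.914523
Total = $23,975.914523 + $224 = $24,199.914523

$24,199.91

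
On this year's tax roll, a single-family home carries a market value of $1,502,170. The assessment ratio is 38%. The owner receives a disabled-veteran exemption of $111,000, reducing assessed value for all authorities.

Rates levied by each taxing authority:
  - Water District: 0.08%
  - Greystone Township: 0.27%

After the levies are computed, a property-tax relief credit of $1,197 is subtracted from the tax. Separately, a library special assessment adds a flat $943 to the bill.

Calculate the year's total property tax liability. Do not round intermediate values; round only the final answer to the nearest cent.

$1,355.39

Assessed value = $1,502,170 × 0.38 = $570,824.6
Taxable value = $570,824.6 − $111,000 = $459,824.6
Water District: $459,824.6 × 0.0008 = $367.85968
Greystone Township: $459,824.6 × 0.0027 = $1,241.52642
Levies subtotal = $1,609.3861
After credit = $1,609.3861 − $1,197 = $412.3861
Total = $412.3861 + $943 = $1,355.3861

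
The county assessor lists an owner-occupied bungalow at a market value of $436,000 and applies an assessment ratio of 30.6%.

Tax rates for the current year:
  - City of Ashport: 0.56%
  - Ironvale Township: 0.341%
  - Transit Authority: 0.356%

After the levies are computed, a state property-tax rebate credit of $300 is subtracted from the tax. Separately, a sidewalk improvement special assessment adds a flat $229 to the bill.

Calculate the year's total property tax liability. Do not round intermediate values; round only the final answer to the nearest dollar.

Assessed value = $436,000 × 0.306 = $133,416
City of Ashport: $133,416 × 0.0056 = $747.1296
Ironvale Township: $133,416 × 0.00341 = $454.94856
Transit Authority: $133,416 × 0.00356 = $474.96096
Levies subtotal = $1,677.03912
After credit = $1,677.03912 − $300 = $1,377.03912
Total = $1,377.03912 + $229 = $1,606.03912

$1,606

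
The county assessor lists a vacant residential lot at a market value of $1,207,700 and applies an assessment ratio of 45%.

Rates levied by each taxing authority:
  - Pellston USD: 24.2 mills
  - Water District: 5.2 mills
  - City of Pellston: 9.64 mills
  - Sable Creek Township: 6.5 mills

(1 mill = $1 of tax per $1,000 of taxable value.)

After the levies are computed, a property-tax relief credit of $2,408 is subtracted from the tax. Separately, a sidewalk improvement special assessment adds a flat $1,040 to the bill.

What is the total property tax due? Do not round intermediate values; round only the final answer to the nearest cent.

$23,381.40

Assessed value = $1,207,700 × 0.45 = $543,465
Pellston USD: $543,465 × 0.0242 = $13,151.853
Water District: $543,465 × 0.0052 = $2,826.018
City of Pellston: $543,465 × 0.00964 = $5,239.0026
Sable Creek Township: $543,465 × 0.0065 = $3,532.5225
Levies subtotal = $24,749.3961
After credit = $24,749.3961 − $2,408 = $22,341.3961
Total = $22,341.3961 + $1,040 = $23,381.3961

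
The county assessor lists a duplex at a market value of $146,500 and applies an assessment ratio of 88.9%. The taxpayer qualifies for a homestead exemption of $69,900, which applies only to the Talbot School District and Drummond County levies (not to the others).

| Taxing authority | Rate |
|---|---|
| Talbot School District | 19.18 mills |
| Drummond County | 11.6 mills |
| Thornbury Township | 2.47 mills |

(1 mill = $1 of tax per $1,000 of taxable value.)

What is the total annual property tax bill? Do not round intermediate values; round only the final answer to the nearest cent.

Assessed value = $146,500 × 0.889 = $130,238.5
Talbot School District: ($130,238.5 − $69,900) × 0.01918 = $60,338.5 × 0.01918 = $1,157.29243
Drummond County: ($130,238.5 − $69,900) × 0.0116 = $60,338.5 × 0.0116 = $699.9266
Thornbury Township: $130,238.5 × 0.00247 = $321.689095
Total = $2,178.908125

$2,178.91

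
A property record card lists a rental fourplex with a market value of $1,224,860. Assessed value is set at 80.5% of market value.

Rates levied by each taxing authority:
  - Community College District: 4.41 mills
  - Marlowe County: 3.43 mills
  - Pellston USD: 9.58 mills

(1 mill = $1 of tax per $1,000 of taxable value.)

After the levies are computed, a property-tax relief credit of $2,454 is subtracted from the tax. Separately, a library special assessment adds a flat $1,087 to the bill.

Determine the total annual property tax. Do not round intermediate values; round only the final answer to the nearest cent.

Assessed value = $1,224,860 × 0.805 = $986,012.3
Community College District: $986,012.3 × 0.00441 = $4,348.314243
Marlowe County: $986,012.3 × 0.00343 = $3,382.022189
Pellston USD: $986,012.3 × 0.00958 = $9,445.997834
Levies subtotal = $17,176.334266
After credit = $17,176.334266 − $2,454 = $14,722.334266
Total = $14,722.334266 + $1,087 = $15,809.334266

$15,809.33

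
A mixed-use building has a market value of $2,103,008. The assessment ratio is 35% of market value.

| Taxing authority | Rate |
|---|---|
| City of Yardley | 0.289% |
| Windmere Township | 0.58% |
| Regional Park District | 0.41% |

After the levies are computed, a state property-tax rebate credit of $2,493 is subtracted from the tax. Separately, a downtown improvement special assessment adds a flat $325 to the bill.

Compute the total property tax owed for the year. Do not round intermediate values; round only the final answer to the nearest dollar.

$7,246

Assessed value = $2,103,008 × 0.35 = $736,052.8
City of Yardley: $736,052.8 × 0.00289 = $2,127.192592
Windmere Township: $736,052.8 × 0.0058 = $4,269.10624
Regional Park District: $736,052.8 × 0.0041 = $3,017.81648
Levies subtotal = $9,414.115312
After credit = $9,414.115312 − $2,493 = $6,921.115312
Total = $6,921.115312 + $325 = $7,246.115312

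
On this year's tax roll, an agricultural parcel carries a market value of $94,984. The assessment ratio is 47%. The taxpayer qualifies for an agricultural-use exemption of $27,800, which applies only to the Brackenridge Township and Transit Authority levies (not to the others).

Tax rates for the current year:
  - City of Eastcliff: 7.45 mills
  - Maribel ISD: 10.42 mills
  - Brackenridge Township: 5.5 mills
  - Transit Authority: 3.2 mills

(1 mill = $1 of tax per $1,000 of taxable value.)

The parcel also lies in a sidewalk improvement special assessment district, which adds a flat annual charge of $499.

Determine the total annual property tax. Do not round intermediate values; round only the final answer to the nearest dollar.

$1,443

Assessed value = $94,984 × 0.47 = $44,642.48
City of Eastcliff: $44,642.48 × 0.00745 = $332.586476
Maribel ISD: $44,642.48 × 0.01042 = $465.1746416
Brackenridge Township: ($44,642.48 − $27,800) × 0.0055 = $16,842.48 × 0.0055 = $92.63364
Transit Authority: ($44,642.48 − $27,800) × 0.0032 = $16,842.48 × 0.0032 = $53.895936
Levies subtotal = $944.2906936
Total = $944.2906936 + $499 = $1,443.2906936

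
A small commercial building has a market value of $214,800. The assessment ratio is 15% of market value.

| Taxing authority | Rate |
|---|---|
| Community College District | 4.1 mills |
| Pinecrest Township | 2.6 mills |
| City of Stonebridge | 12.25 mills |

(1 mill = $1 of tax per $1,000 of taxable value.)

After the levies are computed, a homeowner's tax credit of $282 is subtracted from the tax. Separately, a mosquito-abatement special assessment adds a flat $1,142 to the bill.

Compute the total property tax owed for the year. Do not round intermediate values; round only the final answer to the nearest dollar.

Assessed value = $214,800 × 0.15 = $32,220
Community College District: $32,220 × 0.0041 = $132.102
Pinecrest Township: $32,220 × 0.0026 = $83.772
City of Stonebridge: $32,220 × 0.01225 = $394.695
Levies subtotal = $610.569
After credit = $610.569 − $282 = $328.569
Total = $328.569 + $1,142 = $1,470.569

$1,471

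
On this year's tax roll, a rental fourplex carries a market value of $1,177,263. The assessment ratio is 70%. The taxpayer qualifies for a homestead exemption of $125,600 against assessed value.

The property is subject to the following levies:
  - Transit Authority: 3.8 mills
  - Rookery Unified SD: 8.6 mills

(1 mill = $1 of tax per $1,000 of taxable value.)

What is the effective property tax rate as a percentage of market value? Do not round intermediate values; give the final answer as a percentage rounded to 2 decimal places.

Assessed value = $1,177,263 × 0.7 = $824,084.1
Taxable value = $824,084.1 − $125,600 = $698,484.1
Transit Authority: $698,484.1 × 0.0038 = $2,654.23958
Rookery Unified SD: $698,484.1 × 0.0086 = $6,006.96326
Total tax = $8,661.20284
Effective rate = $8,661.20284 ÷ $1,177,263 = 0.74% of market value

0.74%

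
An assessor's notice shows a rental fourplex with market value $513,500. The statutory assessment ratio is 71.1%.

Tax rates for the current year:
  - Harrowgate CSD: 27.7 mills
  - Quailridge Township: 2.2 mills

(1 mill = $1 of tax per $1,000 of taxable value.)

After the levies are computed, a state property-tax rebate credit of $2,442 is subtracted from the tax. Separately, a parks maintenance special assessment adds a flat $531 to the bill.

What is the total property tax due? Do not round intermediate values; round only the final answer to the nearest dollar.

Assessed value = $513,500 × 0.711 = $365,098.5
Harrowgate CSD: $365,098.5 × 0.0277 = $10,113.22845
Quailridge Township: $365,098.5 × 0.0022 = $803.2167
Levies subtotal = $10,916.44515
After credit = $10,916.44515 − $2,442 = $8,474.44515
Total = $8,474.44515 + $531 = $9,005.44515

$9,005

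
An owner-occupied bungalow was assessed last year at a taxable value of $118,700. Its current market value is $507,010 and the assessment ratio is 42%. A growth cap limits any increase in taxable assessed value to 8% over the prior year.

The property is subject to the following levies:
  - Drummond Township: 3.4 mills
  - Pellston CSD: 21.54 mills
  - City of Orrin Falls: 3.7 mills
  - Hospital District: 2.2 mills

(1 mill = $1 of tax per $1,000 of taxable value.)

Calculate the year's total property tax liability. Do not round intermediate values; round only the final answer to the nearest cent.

$3,953.56

Uncapped assessed value = $507,010 × 0.42 = $212,944.2
Cap limit = $118,700 × 1.08 = $128,196
Taxable assessed value = min($212,944.2, $128,196) = $128,196 (cap binds)
Drummond Township: $128,196 × 0.0034 = $435.8664
Pellston CSD: $128,196 × 0.02154 = $2,761.34184
City of Orrin Falls: $128,196 × 0.0037 = $474.3252
Hospital District: $128,196 × 0.0022 = $282.0312
Total = $3,953.56464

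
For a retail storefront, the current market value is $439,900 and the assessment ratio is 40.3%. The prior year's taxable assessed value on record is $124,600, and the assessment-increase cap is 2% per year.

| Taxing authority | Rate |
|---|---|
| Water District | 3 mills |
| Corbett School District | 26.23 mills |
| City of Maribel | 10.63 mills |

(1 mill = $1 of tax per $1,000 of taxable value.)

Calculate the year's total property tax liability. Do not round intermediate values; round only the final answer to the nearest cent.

$5,065.89

Uncapped assessed value = $439,900 × 0.403 = $177,279.7
Cap limit = $124,600 × 1.02 = $127,092
Taxable assessed value = min($177,279.7, $127,092) = $127,092 (cap binds)
Water District: $127,092 × 0.003 = $381.276
Corbett School District: $127,092 × 0.02623 = $3,333.62316
City of Maribel: $127,092 × 0.01063 = $1,350.98796
Total = $5,065.88712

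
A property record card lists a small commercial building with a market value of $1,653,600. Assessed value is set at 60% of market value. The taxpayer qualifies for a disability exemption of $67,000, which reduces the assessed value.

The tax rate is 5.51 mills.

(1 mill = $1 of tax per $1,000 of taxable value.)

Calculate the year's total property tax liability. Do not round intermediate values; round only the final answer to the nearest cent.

Assessed value = $1,653,600 × 0.6 = $992,160
Taxable value = $992,160 − $67,000 = $925,160
Tax = $925,160 × 0.00551 = $5,097.6316

$5,097.63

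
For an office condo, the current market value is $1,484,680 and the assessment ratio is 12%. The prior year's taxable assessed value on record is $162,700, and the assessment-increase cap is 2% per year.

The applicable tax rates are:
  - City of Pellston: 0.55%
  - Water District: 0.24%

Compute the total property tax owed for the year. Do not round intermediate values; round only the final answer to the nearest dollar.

$1,311

Uncapped assessed value = $1,484,680 × 0.12 = $178,161.6
Cap limit = $162,700 × 1.02 = $165,954
Taxable assessed value = min($178,161.6, $165,954) = $165,954 (cap binds)
City of Pellston: $165,954 × 0.0055 = $912.747
Water District: $165,954 × 0.0024 = $398.2896
Total = $1,311.0366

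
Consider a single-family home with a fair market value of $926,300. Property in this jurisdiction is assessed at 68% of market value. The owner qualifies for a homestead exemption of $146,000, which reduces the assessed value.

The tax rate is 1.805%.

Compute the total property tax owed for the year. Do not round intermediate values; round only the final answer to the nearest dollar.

$8,734

Assessed value = $926,300 × 0.68 = $629,884
Taxable value = $629,884 − $146,000 = $483,884
Tax = $483,884 × 0.01805 = $8,734.1062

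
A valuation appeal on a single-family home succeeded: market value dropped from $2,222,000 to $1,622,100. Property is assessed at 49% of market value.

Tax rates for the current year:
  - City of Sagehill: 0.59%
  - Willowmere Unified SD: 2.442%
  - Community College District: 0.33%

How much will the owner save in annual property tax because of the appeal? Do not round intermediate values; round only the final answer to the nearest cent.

Old assessed value = $2,222,000 × 0.49 = $1,088,780
New assessed value = $1,622,100 × 0.49 = $794,829
Combined rate = 0.0059 + 0.02442 + 0.0033 = 0.03362
Old tax = $1,088,780 × 0.03362 = $36,604.7836
New tax = $794,829 × 0.03362 = $26,722.15098
Reduction = $36,604.7836 − $26,722.15098 = $9,882.63262

$9,882.63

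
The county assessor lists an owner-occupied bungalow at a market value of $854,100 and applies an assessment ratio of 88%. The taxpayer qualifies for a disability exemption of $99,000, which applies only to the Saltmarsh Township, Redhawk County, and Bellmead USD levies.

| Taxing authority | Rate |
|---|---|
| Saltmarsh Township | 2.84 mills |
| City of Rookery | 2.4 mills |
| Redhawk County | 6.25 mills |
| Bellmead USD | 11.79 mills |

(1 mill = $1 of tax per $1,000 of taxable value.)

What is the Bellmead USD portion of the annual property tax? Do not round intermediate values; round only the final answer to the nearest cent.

$7,694.25

Assessed value = $854,100 × 0.88 = $751,608
Bellmead USD taxable value = $751,608 − $99,000 = $652,608
Bellmead USD levy = $652,608 × 0.01179 = $7,694.24832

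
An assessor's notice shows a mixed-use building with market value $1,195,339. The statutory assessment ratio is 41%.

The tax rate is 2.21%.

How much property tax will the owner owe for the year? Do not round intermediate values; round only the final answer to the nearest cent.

Assessed value = $1,195,339 × 0.41 = $490,088.99
Tax = $490,088.99 × 0.0221 = $10,830.966679

$10,830.97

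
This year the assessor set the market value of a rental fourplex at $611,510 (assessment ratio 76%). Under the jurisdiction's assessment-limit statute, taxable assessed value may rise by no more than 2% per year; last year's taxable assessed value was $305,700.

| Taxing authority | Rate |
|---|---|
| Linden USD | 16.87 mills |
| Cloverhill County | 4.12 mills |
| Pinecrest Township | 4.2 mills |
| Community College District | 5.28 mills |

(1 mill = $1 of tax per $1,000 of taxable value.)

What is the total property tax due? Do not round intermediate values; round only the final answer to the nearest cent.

$9,500.97

Uncapped assessed value = $611,510 × 0.76 = $464,747.6
Cap limit = $305,700 × 1.02 = $311,814
Taxable assessed value = min($464,747.6, $311,814) = $311,814 (cap binds)
Linden USD: $311,814 × 0.01687 = $5,260.30218
Cloverhill County: $311,814 × 0.00412 = $1,284.67368
Pinecrest Township: $311,814 × 0.0042 = $1,309.6188
Community College District: $311,814 × 0.00528 = $1,646.37792
Total = $9,500.97258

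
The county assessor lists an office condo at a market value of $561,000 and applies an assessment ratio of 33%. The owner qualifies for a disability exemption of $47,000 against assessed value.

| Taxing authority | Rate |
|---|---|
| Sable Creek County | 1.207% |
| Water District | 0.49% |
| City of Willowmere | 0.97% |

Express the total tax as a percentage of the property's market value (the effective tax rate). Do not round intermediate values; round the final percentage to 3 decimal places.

Assessed value = $561,000 × 0.33 = $185,130
Taxable value = $185,130 − $47,000 = $138,130
Sable Creek County: $138,130 × 0.01207 = $1,667.2291
Water District: $138,130 × 0.0049 = $676.837
City of Willowmere: $138,130 × 0.0097 = $1,339.861
Total tax = $3,683.9271
Effective rate = $3,683.9271 ÷ $561,000 = 0.657% of market value

0.657%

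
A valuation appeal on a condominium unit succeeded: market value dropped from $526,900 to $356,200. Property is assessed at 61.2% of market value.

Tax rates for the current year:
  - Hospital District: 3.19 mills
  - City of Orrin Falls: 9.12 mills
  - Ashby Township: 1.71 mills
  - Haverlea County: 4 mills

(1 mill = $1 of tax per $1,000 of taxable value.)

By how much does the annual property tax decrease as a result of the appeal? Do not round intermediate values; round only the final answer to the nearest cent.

Old assessed value = $526,900 × 0.612 = $322,462.8
New assessed value = $356,200 × 0.612 = $217,994.4
Combined rate = 0.00319 + 0.00912 + 0.00171 + 0.004 = 0.01802
Old tax = $322,462.8 × 0.01802 = $5,810.779656
New tax = $217,994.4 × 0.01802 = $3,928.259088
Reduction = $5,810.779656 − $3,928.259088 = $1,882.520568

$1,882.52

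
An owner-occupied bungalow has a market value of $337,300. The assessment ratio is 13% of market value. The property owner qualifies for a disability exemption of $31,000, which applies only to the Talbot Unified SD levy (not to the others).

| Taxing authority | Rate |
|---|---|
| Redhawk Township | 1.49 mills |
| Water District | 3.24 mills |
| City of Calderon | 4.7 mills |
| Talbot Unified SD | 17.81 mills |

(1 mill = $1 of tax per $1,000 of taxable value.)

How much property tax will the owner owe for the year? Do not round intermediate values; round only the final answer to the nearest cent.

$642.34

Assessed value = $337,300 × 0.13 = $43,849
Redhawk Township: $43,849 × 0.00149 = $65.33501
Water District: $43,849 × 0.00324 = $142.07076
City of Calderon: $43,849 × 0.0047 = $206.0903
Talbot Unified SD: ($43,849 − $31,000) × 0.01781 = $12,849 × 0.01781 = $228.84069
Total = $642.33676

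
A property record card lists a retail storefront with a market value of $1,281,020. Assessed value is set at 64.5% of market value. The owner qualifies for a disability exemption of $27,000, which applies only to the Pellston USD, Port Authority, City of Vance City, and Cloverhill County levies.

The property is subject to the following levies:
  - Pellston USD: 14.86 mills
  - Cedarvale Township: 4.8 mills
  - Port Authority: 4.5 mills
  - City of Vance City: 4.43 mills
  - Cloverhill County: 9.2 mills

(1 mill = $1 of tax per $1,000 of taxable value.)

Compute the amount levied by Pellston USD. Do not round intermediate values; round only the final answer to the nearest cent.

Assessed value = $1,281,020 × 0.645 = $826,257.9
Pellston USD taxable value = $826,257.9 − $27,000 = $799,257.9
Pellston USD levy = $799,257.9 × 0.01486 = $11,876.972394

$11,876.97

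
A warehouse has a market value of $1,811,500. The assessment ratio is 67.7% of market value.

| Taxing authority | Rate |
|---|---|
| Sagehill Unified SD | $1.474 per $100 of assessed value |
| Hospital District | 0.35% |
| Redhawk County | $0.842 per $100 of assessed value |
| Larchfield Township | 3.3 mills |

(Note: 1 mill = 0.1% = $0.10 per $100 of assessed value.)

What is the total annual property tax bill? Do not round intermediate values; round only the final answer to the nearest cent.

$36,742.51

Assessed value = $1,811,500 × 0.677 = $1,226,385.5
Sagehill Unified SD: $1,226,385.5 × 0.01474 = $18,076.92227
Hospital District: $1,226,385.5 × 0.0035 = $4,292.34925
Redhawk County: $1,226,385.5 × 0.00842 = $10,326.16591
Larchfield Township: $1,226,385.5 × 0.0033 = $4,047.07215
Total = $36,742.50958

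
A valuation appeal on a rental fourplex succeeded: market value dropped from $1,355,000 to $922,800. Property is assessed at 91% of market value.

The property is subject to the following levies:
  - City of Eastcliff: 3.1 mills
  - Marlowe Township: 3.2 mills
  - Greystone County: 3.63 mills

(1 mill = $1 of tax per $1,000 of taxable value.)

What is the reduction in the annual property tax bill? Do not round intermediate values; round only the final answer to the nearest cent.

Old assessed value = $1,355,000 × 0.91 = $1,233,050
New assessed value = $922,800 × 0.91 = $839,748
Combined rate = 0.0031 + 0.0032 + 0.00363 = 0.00993
Old tax = $1,233,050 × 0.00993 = $12,244.1865
New tax = $839,748 × 0.00993 = $8,338.69764
Reduction = $12,244.1865 − $8,338.69764 = $3,905.48886

$3,905.49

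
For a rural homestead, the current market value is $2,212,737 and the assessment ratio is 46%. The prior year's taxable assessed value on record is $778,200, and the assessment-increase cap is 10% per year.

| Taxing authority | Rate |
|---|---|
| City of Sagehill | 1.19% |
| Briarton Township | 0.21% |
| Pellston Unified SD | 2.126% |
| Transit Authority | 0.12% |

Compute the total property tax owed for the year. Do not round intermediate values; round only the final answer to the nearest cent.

$31,210.49

Uncapped assessed value = $2,212,737 × 0.46 = $1,017,859.02
Cap limit = $778,200 × 1.1 = $856,020
Taxable assessed value = min($1,017,859.02, $856,020) = $856,020 (cap binds)
City of Sagehill: $856,020 × 0.0119 = $10,186.638
Briarton Township: $856,020 × 0.0021 = $1,797.642
Pellston Unified SD: $856,020 × 0.02126 = $18,198.9852
Transit Authority: $856,020 × 0.0012 = $1,027.224
Total = $31,210.4892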